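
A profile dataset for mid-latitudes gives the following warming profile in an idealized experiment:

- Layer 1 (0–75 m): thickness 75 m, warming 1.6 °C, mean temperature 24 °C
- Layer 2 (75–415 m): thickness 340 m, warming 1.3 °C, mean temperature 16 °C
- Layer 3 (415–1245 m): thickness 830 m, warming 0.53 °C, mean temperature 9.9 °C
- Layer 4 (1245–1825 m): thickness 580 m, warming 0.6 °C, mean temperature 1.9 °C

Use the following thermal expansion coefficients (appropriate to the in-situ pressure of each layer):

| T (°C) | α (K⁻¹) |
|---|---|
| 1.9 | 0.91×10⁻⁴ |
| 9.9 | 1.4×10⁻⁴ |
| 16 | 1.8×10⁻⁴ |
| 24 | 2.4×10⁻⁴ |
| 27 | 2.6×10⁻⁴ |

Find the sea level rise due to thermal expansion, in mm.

Δh ≈ 202 mm

Layer 1 at 24 °C → α = 2.4×10⁻⁴ K⁻¹
Layer 2 at 16 °C → α = 1.8×10⁻⁴ K⁻¹
Layer 3 at 9.9 °C → α = 1.4×10⁻⁴ K⁻¹
Layer 4 at 1.9 °C → α = 0.91×10⁻⁴ K⁻¹
2.4×10⁻⁴ × 75 × 1.6 = 0.02880 m
Layer 2: 1.3 × 1.8×10⁻⁴ × 340 = 0.07956 m
415–1245 m: 1.4×10⁻⁴ × 0.53 × 830 = 0.061586 m
1245–1825 m: 0.91×10⁻⁴ × 0.6 × 580 = 0.031668 m
Δh = 0.02880 + 0.07956 + 0.061586 + 0.031668 = 0.201614 m ≈ 202 mm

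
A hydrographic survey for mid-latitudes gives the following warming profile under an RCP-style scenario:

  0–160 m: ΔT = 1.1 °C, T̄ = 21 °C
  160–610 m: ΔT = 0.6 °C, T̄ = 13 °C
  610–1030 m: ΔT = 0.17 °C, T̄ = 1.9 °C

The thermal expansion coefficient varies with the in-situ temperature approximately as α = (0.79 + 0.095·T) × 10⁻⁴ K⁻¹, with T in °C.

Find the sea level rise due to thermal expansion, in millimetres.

about 111 mm

Layer 1: α = (0.79 + 0.095×21)×10⁻⁴ = 2.785×10⁻⁴ K⁻¹
Layer 2: α = (0.79 + 0.095×13)×10⁻⁴ = 2.025×10⁻⁴ K⁻¹
Layer 3: α = (0.79 + 0.095×1.9)×10⁻⁴ = 0.9705×10⁻⁴ K⁻¹
160 × 2.785×10⁻⁴ × 1.1 = 0.049016 m
Layer 2: 0.6 × 2.025×10⁻⁴ × 450 = 0.054675 m
610–1030 m: 0.17 × 0.9705×10⁻⁴ × 420 = 0.00692937 m
Δh = 0.049016 + 0.054675 + 0.00692937 = 0.11062037 m ≈ 111 mm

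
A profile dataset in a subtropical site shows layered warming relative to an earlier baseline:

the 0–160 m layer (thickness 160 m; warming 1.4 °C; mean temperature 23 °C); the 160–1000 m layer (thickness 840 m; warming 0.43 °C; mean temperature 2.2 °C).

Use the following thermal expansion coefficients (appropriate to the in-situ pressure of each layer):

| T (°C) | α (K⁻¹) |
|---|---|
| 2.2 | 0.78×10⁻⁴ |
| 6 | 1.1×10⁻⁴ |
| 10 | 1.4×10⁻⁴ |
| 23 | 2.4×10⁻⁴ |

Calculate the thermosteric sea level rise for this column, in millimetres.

Layer 1 at 23 °C → α = 2.4×10⁻⁴ K⁻¹
Layer 2 at 2.2 °C → α = 0.78×10⁻⁴ K⁻¹
1.4 × 2.4×10⁻⁴ × 160 = 0.05376 m
0.43 × 0.78×10⁻⁴ × 840 = 0.0281736 m
Δh = 0.05376 + 0.0281736 = 0.0819336 m

Δh = 81.9 mm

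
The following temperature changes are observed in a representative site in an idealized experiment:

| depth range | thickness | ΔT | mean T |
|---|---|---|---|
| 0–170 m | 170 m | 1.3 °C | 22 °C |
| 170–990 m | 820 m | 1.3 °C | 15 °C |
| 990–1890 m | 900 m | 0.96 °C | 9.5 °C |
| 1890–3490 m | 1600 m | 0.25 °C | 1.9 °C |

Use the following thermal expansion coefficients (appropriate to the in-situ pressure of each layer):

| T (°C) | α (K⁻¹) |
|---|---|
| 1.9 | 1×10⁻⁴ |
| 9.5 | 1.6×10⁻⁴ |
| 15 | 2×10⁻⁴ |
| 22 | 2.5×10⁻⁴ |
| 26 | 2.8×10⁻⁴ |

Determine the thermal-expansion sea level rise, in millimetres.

Layer 1 at 22 °C → α = 2.5×10⁻⁴ K⁻¹
Layer 2 at 15 °C → α = 2×10⁻⁴ K⁻¹
Layer 3 at 9.5 °C → α = 1.6×10⁻⁴ K⁻¹
Layer 4 at 1.9 °C → α = 1×10⁻⁴ K⁻¹
170 × 1.3 × 2.5×10⁻⁴ = 0.05525 m
1.3 × 2×10⁻⁴ × 820 = 0.21320 m
990–1890 m: 0.96 × 900 × 1.6×10⁻⁴ = 0.13824 m
0.25 × 1600 × 1×10⁻⁴ = 0.04000 m
Δh = 0.05525 + 0.21320 + 0.13824 + 0.04000 = 0.44669 m ≈ 447 mm

Δh ≈ 447 mm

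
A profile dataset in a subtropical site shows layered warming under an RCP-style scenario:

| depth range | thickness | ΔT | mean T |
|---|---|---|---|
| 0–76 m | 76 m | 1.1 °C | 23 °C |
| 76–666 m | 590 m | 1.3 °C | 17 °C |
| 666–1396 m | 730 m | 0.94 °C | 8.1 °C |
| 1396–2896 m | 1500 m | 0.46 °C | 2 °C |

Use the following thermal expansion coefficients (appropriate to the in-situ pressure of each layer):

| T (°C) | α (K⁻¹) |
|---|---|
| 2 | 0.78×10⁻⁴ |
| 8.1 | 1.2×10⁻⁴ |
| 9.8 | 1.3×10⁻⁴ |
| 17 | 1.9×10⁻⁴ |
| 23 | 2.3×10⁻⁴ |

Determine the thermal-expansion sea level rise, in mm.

301 mm

Layer 1 at 23 °C → α = 2.3×10⁻⁴ K⁻¹
Layer 2 at 17 °C → α = 1.9×10⁻⁴ K⁻¹
Layer 3 at 8.1 °C → α = 1.2×10⁻⁴ K⁻¹
Layer 4 at 2 °C → α = 0.78×10⁻⁴ K⁻¹
Layer 1: 1.1 × 76 × 2.3×10⁻⁴ = 0.019228 m
1.9×10⁻⁴ × 590 × 1.3 = 0.14573 m
1.2×10⁻⁴ × 0.94 × 730 = 0.082344 m
Layer 4: 1500 × 0.78×10⁻⁴ × 0.46 = 0.05382 m
Δh = 0.019228 + 0.14573 + 0.082344 + 0.05382 = 0.301122 m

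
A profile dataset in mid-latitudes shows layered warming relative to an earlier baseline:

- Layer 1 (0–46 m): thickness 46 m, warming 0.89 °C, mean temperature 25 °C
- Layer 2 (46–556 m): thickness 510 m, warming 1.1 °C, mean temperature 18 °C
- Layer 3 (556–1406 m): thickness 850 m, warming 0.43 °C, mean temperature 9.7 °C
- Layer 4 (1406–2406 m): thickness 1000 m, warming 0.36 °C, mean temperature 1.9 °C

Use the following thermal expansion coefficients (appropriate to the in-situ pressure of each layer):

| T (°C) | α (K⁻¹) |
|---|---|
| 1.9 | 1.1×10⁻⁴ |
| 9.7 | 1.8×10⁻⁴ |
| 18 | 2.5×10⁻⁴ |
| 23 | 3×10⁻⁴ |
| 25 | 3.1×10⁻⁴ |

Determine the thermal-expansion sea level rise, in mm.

258 mm of thermosteric rise

Layer 1 at 25 °C → α = 3.1×10⁻⁴ K⁻¹
Layer 2 at 18 °C → α = 2.5×10⁻⁴ K⁻¹
Layer 3 at 9.7 °C → α = 1.8×10⁻⁴ K⁻¹
Layer 4 at 1.9 °C → α = 1.1×10⁻⁴ K⁻¹
46 × 3.1×10⁻⁴ × 0.89 = 0.0126914 m
510 × 1.1 × 2.5×10⁻⁴ = 0.14025 m
Layer 3: 0.43 × 1.8×10⁻⁴ × 850 = 0.06579 m
1.1×10⁻⁴ × 1000 × 0.36 = 0.03960 m
Δh = 0.0126914 + 0.14025 + 0.06579 + 0.03960 = 0.2583314 m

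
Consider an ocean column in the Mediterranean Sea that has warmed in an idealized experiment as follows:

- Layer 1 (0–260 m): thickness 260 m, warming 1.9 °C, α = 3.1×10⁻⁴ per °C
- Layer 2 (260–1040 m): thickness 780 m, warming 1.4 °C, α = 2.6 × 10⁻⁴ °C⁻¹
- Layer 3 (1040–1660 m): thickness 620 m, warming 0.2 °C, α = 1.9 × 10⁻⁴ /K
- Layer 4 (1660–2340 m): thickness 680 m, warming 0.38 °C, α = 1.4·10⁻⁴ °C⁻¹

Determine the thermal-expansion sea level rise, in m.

0.497 m

Layer 1: 1.9 × 3.1×10⁻⁴ × 260 = 0.15314 m
780 × 2.6×10⁻⁴ × 1.4 = 0.28392 m
1040–1660 m: 0.2 × 620 × 1.9×10⁻⁴ = 0.02356 m
0.38 × 680 × 1.4×10⁻⁴ = 0.036176 m
Δh = 0.15314 + 0.28392 + 0.02356 + 0.036176 = 0.496796 m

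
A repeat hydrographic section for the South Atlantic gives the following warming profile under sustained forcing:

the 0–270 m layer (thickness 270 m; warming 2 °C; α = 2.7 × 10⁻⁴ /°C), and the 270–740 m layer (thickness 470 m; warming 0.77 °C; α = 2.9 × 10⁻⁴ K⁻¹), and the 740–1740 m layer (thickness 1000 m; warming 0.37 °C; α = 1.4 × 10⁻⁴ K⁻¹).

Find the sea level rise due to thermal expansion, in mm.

270 × 2.7×10⁻⁴ × 2 = 0.14580 m
Layer 2: 470 × 2.9×10⁻⁴ × 0.77 = 0.104951 m
0.37 × 1000 × 1.4×10⁻⁴ = 0.05180 m
Δh = 0.14580 + 0.104951 + 0.05180 = 0.302551 m

about 303 mm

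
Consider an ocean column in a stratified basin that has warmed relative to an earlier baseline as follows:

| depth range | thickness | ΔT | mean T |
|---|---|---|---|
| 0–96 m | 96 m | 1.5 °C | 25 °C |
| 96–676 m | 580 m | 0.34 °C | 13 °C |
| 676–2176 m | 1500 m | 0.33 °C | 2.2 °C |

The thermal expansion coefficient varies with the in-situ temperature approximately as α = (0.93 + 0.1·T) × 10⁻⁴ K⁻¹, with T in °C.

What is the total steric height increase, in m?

Layer 1: α = (0.93 + 0.1×25)×10⁻⁴ = 3.43×10⁻⁴ K⁻¹
Layer 2: α = (0.93 + 0.1×13)×10⁻⁴ = 2.23×10⁻⁴ K⁻¹
Layer 3: α = (0.93 + 0.1×2.2)×10⁻⁴ = 1.15×10⁻⁴ K⁻¹
0–96 m: 1.5 × 3.43×10⁻⁴ × 96 = 0.049392 m
96–676 m: 0.34 × 580 × 2.23×10⁻⁴ = 0.0439756 m
Layer 3: 1.15×10⁻⁴ × 0.33 × 1500 = 0.056925 m
Δh = 0.049392 + 0.0439756 + 0.056925 = 0.1502926 m

0.15 m of thermosteric rise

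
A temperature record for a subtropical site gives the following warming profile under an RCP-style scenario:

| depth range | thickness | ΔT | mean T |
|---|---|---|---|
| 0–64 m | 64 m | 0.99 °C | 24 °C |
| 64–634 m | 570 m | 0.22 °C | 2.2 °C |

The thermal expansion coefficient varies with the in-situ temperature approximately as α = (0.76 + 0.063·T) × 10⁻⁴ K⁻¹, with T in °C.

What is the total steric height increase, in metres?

Layer 1: α = (0.76 + 0.063×24)×10⁻⁴ = 2.272×10⁻⁴ K⁻¹
Layer 2: α = (0.76 + 0.063×2.2)×10⁻⁴ = 0.8986×10⁻⁴ K⁻¹
0–64 m: 0.99 × 64 × 2.272×10⁻⁴ = 0.014395392 m
64–634 m: 0.22 × 0.8986×10⁻⁴ × 570 = 0.011268444 m
Δh = 0.014395392 + 0.011268444 = 0.025663836 m

Δh ≈ 0.0257 m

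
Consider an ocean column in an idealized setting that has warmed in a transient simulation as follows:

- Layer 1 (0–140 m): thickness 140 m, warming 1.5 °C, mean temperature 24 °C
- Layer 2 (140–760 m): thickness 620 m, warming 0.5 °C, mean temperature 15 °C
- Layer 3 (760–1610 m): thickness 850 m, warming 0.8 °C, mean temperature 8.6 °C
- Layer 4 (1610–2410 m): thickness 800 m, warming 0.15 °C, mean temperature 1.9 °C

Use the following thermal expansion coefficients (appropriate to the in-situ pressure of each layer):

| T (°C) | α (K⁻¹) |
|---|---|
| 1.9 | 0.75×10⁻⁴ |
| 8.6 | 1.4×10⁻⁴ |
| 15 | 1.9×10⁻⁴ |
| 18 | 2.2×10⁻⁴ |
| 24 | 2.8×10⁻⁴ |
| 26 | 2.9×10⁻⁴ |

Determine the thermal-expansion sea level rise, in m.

about 0.222 m

Layer 1 at 24 °C → α = 2.8×10⁻⁴ K⁻¹
Layer 2 at 15 °C → α = 1.9×10⁻⁴ K⁻¹
Layer 3 at 8.6 °C → α = 1.4×10⁻⁴ K⁻¹
Layer 4 at 1.9 °C → α = 0.75×10⁻⁴ K⁻¹
140 × 1.5 × 2.8×10⁻⁴ = 0.05880 m
140–760 m: 620 × 0.5 × 1.9×10⁻⁴ = 0.05890 m
760–1610 m: 1.4×10⁻⁴ × 850 × 0.8 = 0.09520 m
0.75×10⁻⁴ × 800 × 0.15 = 0.00900 m
Δh = 0.05880 + 0.05890 + 0.09520 + 0.00900 = 0.22190 m ≈ 0.222 m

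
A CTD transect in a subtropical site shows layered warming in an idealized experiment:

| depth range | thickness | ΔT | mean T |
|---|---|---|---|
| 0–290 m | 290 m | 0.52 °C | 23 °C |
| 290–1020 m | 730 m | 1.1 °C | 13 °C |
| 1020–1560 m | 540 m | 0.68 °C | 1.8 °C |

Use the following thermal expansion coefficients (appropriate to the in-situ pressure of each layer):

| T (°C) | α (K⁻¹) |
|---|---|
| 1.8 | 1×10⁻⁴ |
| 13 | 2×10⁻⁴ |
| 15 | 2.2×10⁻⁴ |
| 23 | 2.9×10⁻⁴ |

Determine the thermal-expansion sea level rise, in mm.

241 mm

Layer 1 at 23 °C → α = 2.9×10⁻⁴ K⁻¹
Layer 2 at 13 °C → α = 2×10⁻⁴ K⁻¹
Layer 3 at 1.8 °C → α = 1×10⁻⁴ K⁻¹
290 × 2.9×10⁻⁴ × 0.52 = 0.043732 m
730 × 1.1 × 2×10⁻⁴ = 0.16060 m
Layer 3: 0.68 × 1×10⁻⁴ × 540 = 0.03672 m
Δh = 0.043732 + 0.16060 + 0.03672 = 0.241052 m ≈ 241 mm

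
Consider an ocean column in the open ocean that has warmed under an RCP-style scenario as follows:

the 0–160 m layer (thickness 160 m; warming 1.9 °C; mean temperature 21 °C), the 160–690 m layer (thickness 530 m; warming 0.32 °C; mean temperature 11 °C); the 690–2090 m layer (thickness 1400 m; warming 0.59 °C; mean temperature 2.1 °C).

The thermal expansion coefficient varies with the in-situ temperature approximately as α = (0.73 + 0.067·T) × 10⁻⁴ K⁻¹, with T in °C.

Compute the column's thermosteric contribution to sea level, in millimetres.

Layer 1: α = (0.73 + 0.067×21)×10⁻⁴ = 2.137×10⁻⁴ K⁻¹
Layer 2: α = (0.73 + 0.067×11)×10⁻⁴ = 1.467×10⁻⁴ K⁻¹
Layer 3: α = (0.73 + 0.067×2.1)×10⁻⁴ = 0.8707×10⁻⁴ K⁻¹
160 × 1.9 × 2.137×10⁻⁴ = 0.0649648 m
1.467×10⁻⁴ × 0.32 × 530 = 0.02488032 m
0.8707×10⁻⁴ × 0.59 × 1400 = 0.07191982 m
Δh = 0.0649648 + 0.02488032 + 0.07191982 = 0.16176494 m ≈ 162 mm

Δh = 162 mm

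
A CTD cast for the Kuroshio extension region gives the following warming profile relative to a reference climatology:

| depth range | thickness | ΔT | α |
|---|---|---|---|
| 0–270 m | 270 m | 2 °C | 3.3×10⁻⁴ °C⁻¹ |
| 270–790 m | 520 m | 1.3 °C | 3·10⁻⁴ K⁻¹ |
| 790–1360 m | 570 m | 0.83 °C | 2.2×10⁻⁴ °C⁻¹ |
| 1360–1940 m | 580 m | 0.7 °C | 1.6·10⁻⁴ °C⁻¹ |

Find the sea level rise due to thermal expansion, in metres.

Layer 1: 2 × 270 × 3.3×10⁻⁴ = 0.17820 m
Layer 2: 1.3 × 520 × 3×10⁻⁴ = 0.20280 m
790–1360 m: 2.2×10⁻⁴ × 0.83 × 570 = 0.104082 m
Layer 4: 0.7 × 1.6×10⁻⁴ × 580 = 0.06496 m
Δh = 0.17820 + 0.20280 + 0.104082 + 0.06496 = 0.550042 m ≈ 0.55 m

about 0.55 m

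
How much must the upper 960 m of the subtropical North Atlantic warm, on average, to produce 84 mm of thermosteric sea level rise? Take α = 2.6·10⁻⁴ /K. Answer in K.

0.337 K

ΔT = Δh/(αH) = 0.084 / (2.6×10⁻⁴ × 960) ≈ 0.3365 K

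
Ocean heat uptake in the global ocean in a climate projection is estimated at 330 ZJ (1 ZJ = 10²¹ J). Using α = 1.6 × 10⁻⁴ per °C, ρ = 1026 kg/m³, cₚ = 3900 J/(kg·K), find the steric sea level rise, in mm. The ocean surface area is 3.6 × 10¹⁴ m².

Per unit area: Q = 330×10²¹ / (3.6×10¹⁴) ≈ 9.167×10⁸ J/m²
Δh = αQ/(ρcₚ) = 1.6×10⁻⁴ × 9.167×10⁸ / (1026 × 3900) ≈ 0.036655 m

36.7 mm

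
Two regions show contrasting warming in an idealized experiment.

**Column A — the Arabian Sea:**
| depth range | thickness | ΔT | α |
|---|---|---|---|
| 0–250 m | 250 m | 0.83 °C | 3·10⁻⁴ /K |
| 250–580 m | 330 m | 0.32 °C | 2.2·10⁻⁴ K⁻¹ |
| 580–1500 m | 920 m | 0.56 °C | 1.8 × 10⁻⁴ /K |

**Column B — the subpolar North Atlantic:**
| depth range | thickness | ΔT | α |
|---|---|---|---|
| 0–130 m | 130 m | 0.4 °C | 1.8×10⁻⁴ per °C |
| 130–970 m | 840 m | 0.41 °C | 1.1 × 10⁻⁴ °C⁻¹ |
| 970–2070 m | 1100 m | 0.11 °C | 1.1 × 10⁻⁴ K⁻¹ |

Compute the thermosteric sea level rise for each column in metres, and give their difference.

A Layer 1: 250 × 0.83 × 3×10⁻⁴ = 0.06225 m
A Layer 2: 2.2×10⁻⁴ × 330 × 0.32 = 0.023232 m
A 580–1500 m: 0.56 × 1.8×10⁻⁴ × 920 = 0.092736 m
A total: 0.178218 m
B 0–130 m: 1.8×10⁻⁴ × 0.4 × 130 = 0.00936 m
B Layer 2: 840 × 1.1×10⁻⁴ × 0.41 = 0.037884 m
B 1100 × 1.1×10⁻⁴ × 0.11 = 0.01331 m
B total: 0.060554 m
Difference: 0.178218 − 0.060554 = 0.117664 m

A: 0.178 m; B: 0.0606 m; difference 0.118 m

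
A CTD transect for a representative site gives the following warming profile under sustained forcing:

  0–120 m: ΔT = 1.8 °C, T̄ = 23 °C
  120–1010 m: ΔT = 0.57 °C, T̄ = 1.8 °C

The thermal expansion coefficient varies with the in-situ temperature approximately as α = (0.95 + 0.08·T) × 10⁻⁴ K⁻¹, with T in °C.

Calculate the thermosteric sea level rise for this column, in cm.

about 12 cm

Layer 1: α = (0.95 + 0.08×23)×10⁻⁴ = 2.79×10⁻⁴ K⁻¹
Layer 2: α = (0.95 + 0.08×1.8)×10⁻⁴ = 1.094×10⁻⁴ K⁻¹
Layer 1: 2.79×10⁻⁴ × 120 × 1.8 = 0.060264 m
Layer 2: 1.094×10⁻⁴ × 0.57 × 890 = 0.05549862 m
Δh = 0.060264 + 0.05549862 = 0.11576262 m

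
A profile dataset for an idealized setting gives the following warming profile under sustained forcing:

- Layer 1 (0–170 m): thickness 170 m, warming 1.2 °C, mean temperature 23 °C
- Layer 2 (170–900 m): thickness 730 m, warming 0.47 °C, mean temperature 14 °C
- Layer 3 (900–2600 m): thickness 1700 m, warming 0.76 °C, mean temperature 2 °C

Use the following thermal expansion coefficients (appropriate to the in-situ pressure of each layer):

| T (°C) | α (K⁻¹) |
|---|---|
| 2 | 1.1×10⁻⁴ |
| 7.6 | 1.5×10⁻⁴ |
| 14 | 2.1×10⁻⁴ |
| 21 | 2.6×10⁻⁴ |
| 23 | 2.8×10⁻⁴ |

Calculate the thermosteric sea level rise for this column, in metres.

0.27 m of thermosteric rise

Layer 1 at 23 °C → α = 2.8×10⁻⁴ K⁻¹
Layer 2 at 14 °C → α = 2.1×10⁻⁴ K⁻¹
Layer 3 at 2 °C → α = 1.1×10⁻⁴ K⁻¹
0–170 m: 170 × 2.8×10⁻⁴ × 1.2 = 0.05712 m
Layer 2: 0.47 × 2.1×10⁻⁴ × 730 = 0.072051 m
900–2600 m: 1.1×10⁻⁴ × 1700 × 0.76 = 0.14212 m
Δh = 0.05712 + 0.072051 + 0.14212 = 0.271291 m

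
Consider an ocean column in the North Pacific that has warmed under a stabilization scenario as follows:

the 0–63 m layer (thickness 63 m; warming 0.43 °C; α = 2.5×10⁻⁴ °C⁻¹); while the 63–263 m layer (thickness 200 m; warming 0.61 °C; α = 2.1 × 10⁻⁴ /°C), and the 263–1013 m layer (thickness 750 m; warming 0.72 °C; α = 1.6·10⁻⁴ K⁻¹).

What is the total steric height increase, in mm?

2.5×10⁻⁴ × 63 × 0.43 = 0.0067725 m
Layer 2: 200 × 2.1×10⁻⁴ × 0.61 = 0.02562 m
263–1013 m: 1.6×10⁻⁴ × 750 × 0.72 = 0.08640 m
Δh = 0.0067725 + 0.02562 + 0.08640 = 0.1187925 m

Δh ≈ 119 mm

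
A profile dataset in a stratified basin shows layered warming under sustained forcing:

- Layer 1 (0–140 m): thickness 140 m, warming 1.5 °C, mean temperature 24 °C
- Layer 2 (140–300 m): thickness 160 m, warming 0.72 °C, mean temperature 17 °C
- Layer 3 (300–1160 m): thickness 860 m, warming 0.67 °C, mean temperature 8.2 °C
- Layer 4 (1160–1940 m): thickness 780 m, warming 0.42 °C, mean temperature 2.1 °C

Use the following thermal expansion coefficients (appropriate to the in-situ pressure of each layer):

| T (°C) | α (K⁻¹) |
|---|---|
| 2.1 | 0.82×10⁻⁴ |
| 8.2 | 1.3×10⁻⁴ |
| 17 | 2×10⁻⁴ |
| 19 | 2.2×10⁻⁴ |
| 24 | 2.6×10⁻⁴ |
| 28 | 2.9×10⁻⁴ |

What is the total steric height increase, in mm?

Layer 1 at 24 °C → α = 2.6×10⁻⁴ K⁻¹
Layer 2 at 17 °C → α = 2×10⁻⁴ K⁻¹
Layer 3 at 8.2 °C → α = 1.3×10⁻⁴ K⁻¹
Layer 4 at 2.1 °C → α = 0.82×10⁻⁴ K⁻¹
2.6×10⁻⁴ × 140 × 1.5 = 0.05460 m
140–300 m: 2×10⁻⁴ × 0.72 × 160 = 0.02304 m
860 × 0.67 × 1.3×10⁻⁴ = 0.074906 m
1160–1940 m: 0.82×10⁻⁴ × 780 × 0.42 = 0.0268632 m
Δh = 0.05460 + 0.02304 + 0.074906 + 0.0268632 = 0.1794092 m ≈ 179 mm

Δh ≈ 179 mm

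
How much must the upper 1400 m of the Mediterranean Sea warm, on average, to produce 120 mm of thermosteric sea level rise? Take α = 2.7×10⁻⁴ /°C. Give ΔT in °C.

ΔT = Δh/(αH) = 0.12 / (2.7×10⁻⁴ × 1400) ≈ 0.3175 °C

0.32 °C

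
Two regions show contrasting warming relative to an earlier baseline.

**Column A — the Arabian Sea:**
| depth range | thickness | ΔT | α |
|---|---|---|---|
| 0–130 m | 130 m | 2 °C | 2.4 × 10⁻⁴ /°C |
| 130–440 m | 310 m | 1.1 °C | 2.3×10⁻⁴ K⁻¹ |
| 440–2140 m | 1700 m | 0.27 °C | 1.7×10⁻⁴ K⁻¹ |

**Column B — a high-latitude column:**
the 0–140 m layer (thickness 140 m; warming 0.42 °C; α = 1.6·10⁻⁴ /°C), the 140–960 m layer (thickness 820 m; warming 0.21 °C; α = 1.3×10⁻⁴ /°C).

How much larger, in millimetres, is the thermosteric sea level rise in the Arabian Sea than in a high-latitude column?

A 2.4×10⁻⁴ × 130 × 2 = 0.06240 m
A Layer 2: 2.3×10⁻⁴ × 1.1 × 310 = 0.07843 m
A Layer 3: 0.27 × 1.7×10⁻⁴ × 1700 = 0.07803 m
A total: 0.21886 m
B 0–140 m: 140 × 0.42 × 1.6×10⁻⁴ = 0.009408 m
B 140–960 m: 820 × 1.3×10⁻⁴ × 0.21 = 0.022386 m
B total: 0.031794 m
Difference: 0.21886 − 0.031794 = 0.187066 m

187 mm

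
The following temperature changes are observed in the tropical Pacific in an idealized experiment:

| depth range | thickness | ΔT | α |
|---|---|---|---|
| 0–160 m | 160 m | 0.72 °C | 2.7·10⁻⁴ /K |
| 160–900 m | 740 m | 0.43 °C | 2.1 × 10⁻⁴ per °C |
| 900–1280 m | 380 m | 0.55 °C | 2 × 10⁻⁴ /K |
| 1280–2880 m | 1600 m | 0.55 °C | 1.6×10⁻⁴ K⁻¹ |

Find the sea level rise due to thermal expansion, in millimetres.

0–160 m: 2.7×10⁻⁴ × 0.72 × 160 = 0.031104 m
Layer 2: 2.1×10⁻⁴ × 0.43 × 740 = 0.066822 m
Layer 3: 380 × 0.55 × 2×10⁻⁴ = 0.04180 m
Layer 4: 0.55 × 1600 × 1.6×10⁻⁴ = 0.14080 m
Δh = 0.031104 + 0.066822 + 0.04180 + 0.14080 = 0.280526 m

about 281 mm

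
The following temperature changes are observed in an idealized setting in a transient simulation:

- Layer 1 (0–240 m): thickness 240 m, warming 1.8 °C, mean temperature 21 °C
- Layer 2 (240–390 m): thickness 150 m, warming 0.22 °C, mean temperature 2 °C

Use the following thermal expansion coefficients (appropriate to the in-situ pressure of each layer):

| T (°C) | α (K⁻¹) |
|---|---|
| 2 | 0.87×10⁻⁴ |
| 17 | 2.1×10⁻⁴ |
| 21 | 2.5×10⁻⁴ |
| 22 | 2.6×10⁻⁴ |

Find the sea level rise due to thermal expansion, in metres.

Layer 1 at 21 °C → α = 2.5×10⁻⁴ K⁻¹
Layer 2 at 2 °C → α = 0.87×10⁻⁴ K⁻¹
Layer 1: 2.5×10⁻⁴ × 1.8 × 240 = 0.10800 m
Layer 2: 0.22 × 150 × 0.87×10⁻⁴ = 0.002871 m
Δh = 0.10800 + 0.002871 = 0.110871 m

0.11 m of thermosteric rise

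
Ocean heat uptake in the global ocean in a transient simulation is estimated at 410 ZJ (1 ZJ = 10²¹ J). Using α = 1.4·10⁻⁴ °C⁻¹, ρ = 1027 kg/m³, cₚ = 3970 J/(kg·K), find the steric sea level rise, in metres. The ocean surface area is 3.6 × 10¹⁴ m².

about 0.0391 m

Per unit area: Q = 410×10²¹ / (3.6×10¹⁴) ≈ 1.139×10⁹ J/m²
Δh = αQ/(ρcₚ) = 1.4×10⁻⁴ × 1.139×10⁹ / (1027 × 3970) ≈ 0.03911 m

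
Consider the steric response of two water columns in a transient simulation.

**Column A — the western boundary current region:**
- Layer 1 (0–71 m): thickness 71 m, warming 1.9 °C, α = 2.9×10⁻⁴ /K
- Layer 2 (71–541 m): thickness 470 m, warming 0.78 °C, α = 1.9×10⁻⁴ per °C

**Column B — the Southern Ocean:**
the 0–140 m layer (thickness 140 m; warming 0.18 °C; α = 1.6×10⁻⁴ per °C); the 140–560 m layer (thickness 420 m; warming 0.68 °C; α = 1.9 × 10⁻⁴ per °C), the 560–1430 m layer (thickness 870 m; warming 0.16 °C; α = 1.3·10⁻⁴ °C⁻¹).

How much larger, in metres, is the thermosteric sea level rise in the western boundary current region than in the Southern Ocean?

Δh_A − Δh_B ≈ 0.0324 m

A Layer 1: 2.9×10⁻⁴ × 1.9 × 71 = 0.039121 m
A 71–541 m: 0.78 × 1.9×10⁻⁴ × 470 = 0.069654 m
A total: 0.108775 m
B 140 × 1.6×10⁻⁴ × 0.18 = 0.004032 m
B 0.68 × 420 × 1.9×10⁻⁴ = 0.054264 m
B 0.16 × 870 × 1.3×10⁻⁴ = 0.018096 m
B total: 0.076392 m
Difference: 0.108775 − 0.076392 = 0.032383 m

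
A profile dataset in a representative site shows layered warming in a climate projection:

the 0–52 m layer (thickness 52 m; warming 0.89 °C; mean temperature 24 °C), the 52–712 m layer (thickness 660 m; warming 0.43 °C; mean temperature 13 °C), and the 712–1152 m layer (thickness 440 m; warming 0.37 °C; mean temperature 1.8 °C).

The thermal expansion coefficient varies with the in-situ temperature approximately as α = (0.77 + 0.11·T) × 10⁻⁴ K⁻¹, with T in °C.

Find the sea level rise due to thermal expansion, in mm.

Layer 1: α = (0.77 + 0.11×24)×10⁻⁴ = 3.41×10⁻⁴ K⁻¹
Layer 2: α = (0.77 + 0.11×13)×10⁻⁴ = 2.2×10⁻⁴ K⁻¹
Layer 3: α = (0.77 + 0.11×1.8)×10⁻⁴ = 0.968×10⁻⁴ K⁻¹
Layer 1: 52 × 3.41×10⁻⁴ × 0.89 = 0.01578148 m
Layer 2: 2.2×10⁻⁴ × 0.43 × 660 = 0.062436 m
0.968×10⁻⁴ × 0.37 × 440 = 0.01575904 m
Δh = 0.01578148 + 0.062436 + 0.01575904 = 0.09397652 m ≈ 94.0 mm

94.0 mm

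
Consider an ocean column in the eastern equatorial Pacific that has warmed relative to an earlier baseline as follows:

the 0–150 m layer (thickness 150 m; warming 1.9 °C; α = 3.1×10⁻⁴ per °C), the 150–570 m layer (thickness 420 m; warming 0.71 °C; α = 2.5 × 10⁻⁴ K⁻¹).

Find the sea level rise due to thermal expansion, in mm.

3.1×10⁻⁴ × 150 × 1.9 = 0.08835 m
Layer 2: 0.71 × 2.5×10⁻⁴ × 420 = 0.07455 m
Δh = 0.08835 + 0.07455 = 0.16290 m

Δh ≈ 163 mm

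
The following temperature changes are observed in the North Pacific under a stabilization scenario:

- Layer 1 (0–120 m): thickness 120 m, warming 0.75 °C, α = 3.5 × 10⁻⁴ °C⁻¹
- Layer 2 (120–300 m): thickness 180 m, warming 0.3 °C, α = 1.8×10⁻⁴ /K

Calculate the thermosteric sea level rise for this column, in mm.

41.2 mm of thermosteric rise

120 × 0.75 × 3.5×10⁻⁴ = 0.03150 m
120–300 m: 1.8×10⁻⁴ × 0.3 × 180 = 0.00972 m
Δh = 0.03150 + 0.00972 = 0.04122 m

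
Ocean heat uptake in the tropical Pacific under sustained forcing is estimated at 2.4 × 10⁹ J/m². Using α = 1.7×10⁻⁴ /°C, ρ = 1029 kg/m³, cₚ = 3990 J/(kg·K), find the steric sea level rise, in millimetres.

Δh = αQ/(ρcₚ) = 1.7×10⁻⁴ × 2.4×10⁹ / (1029 × 3990) ≈ 0.099374 m

about 99.4 mm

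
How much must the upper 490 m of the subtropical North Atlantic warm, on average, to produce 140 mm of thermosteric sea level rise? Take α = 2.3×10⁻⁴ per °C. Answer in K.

ΔT = Δh/(αH) = 0.14 / (2.3×10⁻⁴ × 490) ≈ 1.242 K

ΔT ≈ 1.2 K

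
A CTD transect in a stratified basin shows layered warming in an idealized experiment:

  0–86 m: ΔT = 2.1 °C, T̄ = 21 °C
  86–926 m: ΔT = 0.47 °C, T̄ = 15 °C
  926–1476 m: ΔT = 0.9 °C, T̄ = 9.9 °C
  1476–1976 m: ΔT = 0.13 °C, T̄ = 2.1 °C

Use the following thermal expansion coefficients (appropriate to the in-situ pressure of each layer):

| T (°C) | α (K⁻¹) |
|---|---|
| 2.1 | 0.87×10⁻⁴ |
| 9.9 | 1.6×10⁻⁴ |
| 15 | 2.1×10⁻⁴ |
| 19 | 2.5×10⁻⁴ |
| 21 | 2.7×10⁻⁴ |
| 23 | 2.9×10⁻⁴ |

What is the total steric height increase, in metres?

Layer 1 at 21 °C → α = 2.7×10⁻⁴ K⁻¹
Layer 2 at 15 °C → α = 2.1×10⁻⁴ K⁻¹
Layer 3 at 9.9 °C → α = 1.6×10⁻⁴ K⁻¹
Layer 4 at 2.1 °C → α = 0.87×10⁻⁴ K⁻¹
0–86 m: 2.7×10⁻⁴ × 86 × 2.1 = 0.048762 m
Layer 2: 2.1×10⁻⁴ × 840 × 0.47 = 0.082908 m
926–1476 m: 0.9 × 550 × 1.6×10⁻⁴ = 0.07920 m
0.87×10⁻⁴ × 500 × 0.13 = 0.005655 m
Δh = 0.048762 + 0.082908 + 0.07920 + 0.005655 = 0.216525 m

Δh = 0.22 m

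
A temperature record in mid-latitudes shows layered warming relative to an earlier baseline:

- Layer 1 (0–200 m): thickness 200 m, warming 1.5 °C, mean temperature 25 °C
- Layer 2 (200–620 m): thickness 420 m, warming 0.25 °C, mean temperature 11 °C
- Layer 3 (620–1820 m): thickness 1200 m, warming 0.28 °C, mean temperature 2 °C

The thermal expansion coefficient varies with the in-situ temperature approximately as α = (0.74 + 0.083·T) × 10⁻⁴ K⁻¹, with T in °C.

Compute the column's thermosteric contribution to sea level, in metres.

Layer 1: α = (0.74 + 0.083×25)×10⁻⁴ = 2.815×10⁻⁴ K⁻¹
Layer 2: α = (0.74 + 0.083×11)×10⁻⁴ = 1.653×10⁻⁴ K⁻¹
Layer 3: α = (0.74 + 0.083×2)×10⁻⁴ = 0.906×10⁻⁴ K⁻¹
0–200 m: 1.5 × 2.815×10⁻⁴ × 200 = 0.08445 m
200–620 m: 1.653×10⁻⁴ × 420 × 0.25 = 0.0173565 m
1200 × 0.28 × 0.906×10⁻⁴ = 0.0304416 m
Δh = 0.08445 + 0.0173565 + 0.0304416 = 0.1322481 m ≈ 0.132 m

0.132 m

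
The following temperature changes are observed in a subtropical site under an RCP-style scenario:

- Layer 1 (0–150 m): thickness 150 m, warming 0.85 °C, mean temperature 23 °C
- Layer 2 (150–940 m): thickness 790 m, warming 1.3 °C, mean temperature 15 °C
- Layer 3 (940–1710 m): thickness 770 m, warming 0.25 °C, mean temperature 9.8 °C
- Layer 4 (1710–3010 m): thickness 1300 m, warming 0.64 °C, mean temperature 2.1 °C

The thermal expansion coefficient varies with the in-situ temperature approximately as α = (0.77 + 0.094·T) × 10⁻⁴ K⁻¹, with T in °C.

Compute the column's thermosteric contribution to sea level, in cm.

37.4 cm

Layer 1: α = (0.77 + 0.094×23)×10⁻⁴ = 2.932×10⁻⁴ K⁻¹
Layer 2: α = (0.77 + 0.094×15)×10⁻⁴ = 2.18×10⁻⁴ K⁻¹
Layer 3: α = (0.77 + 0.094×9.8)×10⁻⁴ = 1.6912×10⁻⁴ K⁻¹
Layer 4: α = (0.77 + 0.094×2.1)×10⁻⁴ = 0.9674×10⁻⁴ K⁻¹
0.85 × 2.932×10⁻⁴ × 150 = 0.037383 m
Layer 2: 2.18×10⁻⁴ × 790 × 1.3 = 0.223886 m
Layer 3: 1.6912×10⁻⁴ × 770 × 0.25 = 0.0325556 m
0.9674×10⁻⁴ × 1300 × 0.64 = 0.08048768 m
Δh = 0.037383 + 0.223886 + 0.0325556 + 0.08048768 = 0.37431228 m ≈ 37.4 cm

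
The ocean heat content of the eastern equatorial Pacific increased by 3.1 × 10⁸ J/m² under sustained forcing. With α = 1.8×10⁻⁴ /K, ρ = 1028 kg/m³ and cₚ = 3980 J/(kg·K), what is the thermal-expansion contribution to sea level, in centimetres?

Δh ≈ 1.4 cm

Δh = αQ/(ρcₚ) = 1.8×10⁻⁴ × 3.1×10⁸ / (1028 × 3980) ≈ 0.013638 m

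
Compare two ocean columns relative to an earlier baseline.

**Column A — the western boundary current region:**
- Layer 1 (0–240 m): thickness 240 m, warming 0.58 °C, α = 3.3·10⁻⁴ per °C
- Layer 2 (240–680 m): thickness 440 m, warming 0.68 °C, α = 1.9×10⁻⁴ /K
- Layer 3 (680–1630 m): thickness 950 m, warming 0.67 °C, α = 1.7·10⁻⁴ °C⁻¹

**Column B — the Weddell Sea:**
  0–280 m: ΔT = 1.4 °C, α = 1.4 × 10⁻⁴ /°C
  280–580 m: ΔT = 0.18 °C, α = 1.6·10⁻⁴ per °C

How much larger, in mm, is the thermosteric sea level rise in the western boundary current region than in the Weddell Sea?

Δh_A − Δh_B ≈ 147 mm

A 0–240 m: 240 × 0.58 × 3.3×10⁻⁴ = 0.045936 m
A 240–680 m: 440 × 0.68 × 1.9×10⁻⁴ = 0.056848 m
A 680–1630 m: 950 × 1.7×10⁻⁴ × 0.67 = 0.108205 m
A total: 0.210989 m
B 1.4×10⁻⁴ × 1.4 × 280 = 0.05488 m
B 280–580 m: 0.18 × 300 × 1.6×10⁻⁴ = 0.00864 m
B total: 0.06352 m
Difference: 0.210989 − 0.06352 = 0.147469 m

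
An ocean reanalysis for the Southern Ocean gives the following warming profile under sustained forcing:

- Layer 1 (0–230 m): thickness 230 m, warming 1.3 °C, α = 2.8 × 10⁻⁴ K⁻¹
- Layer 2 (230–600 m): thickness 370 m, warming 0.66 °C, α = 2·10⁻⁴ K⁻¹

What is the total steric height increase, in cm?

0–230 m: 1.3 × 230 × 2.8×10⁻⁴ = 0.08372 m
Layer 2: 370 × 0.66 × 2×10⁻⁴ = 0.04884 m
Δh = 0.08372 + 0.04884 = 0.13256 m

13 cm of thermosteric rise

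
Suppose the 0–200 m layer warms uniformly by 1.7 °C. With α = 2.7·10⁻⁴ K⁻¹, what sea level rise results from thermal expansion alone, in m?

Δh = αΔT·H = 2.7×10⁻⁴ × 1.7 × 200 = 0.09180 m

Δh = 0.092 m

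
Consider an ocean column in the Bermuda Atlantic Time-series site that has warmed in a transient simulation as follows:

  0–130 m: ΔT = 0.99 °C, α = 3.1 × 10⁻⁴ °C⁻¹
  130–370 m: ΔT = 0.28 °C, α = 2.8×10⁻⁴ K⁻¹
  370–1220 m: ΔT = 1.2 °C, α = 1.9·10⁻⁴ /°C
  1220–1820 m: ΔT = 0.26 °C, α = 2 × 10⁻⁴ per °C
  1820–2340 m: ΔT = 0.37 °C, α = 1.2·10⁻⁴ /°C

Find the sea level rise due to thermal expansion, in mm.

Layer 1: 130 × 0.99 × 3.1×10⁻⁴ = 0.039897 m
130–370 m: 0.28 × 2.8×10⁻⁴ × 240 = 0.018816 m
370–1220 m: 850 × 1.9×10⁻⁴ × 1.2 = 0.19380 m
Layer 4: 0.26 × 600 × 2×10⁻⁴ = 0.03120 m
1820–2340 m: 0.37 × 520 × 1.2×10⁻⁴ = 0.023088 m
Δh = 0.039897 + 0.018816 + 0.19380 + 0.03120 + 0.023088 = 0.306801 m

307 mm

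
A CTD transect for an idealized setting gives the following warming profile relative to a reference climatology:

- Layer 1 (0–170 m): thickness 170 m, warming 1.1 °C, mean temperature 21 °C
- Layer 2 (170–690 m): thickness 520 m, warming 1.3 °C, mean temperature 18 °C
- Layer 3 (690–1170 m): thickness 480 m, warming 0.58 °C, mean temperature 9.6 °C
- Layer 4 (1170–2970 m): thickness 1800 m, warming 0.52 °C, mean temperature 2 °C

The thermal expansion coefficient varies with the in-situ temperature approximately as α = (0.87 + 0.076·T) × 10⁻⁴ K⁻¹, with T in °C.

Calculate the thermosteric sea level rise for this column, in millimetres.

Layer 1: α = (0.87 + 0.076×21)×10⁻⁴ = 2.466×10⁻⁴ K⁻¹
Layer 2: α = (0.87 + 0.076×18)×10⁻⁴ = 2.238×10⁻⁴ K⁻¹
Layer 3: α = (0.87 + 0.076×9.6)×10⁻⁴ = 1.5996×10⁻⁴ K⁻¹
Layer 4: α = (0.87 + 0.076×2)×10⁻⁴ = 1.022×10⁻⁴ K⁻¹
1.1 × 170 × 2.466×10⁻⁴ = 0.0461142 m
1.3 × 520 × 2.238×10⁻⁴ = 0.1512888 m
Layer 3: 480 × 1.5996×10⁻⁴ × 0.58 = 0.044532864 m
Layer 4: 1.022×10⁻⁴ × 0.52 × 1800 = 0.0956592 m
Δh = 0.0461142 + 0.1512888 + 0.044532864 + 0.0956592 = 0.337595064 m ≈ 340 mm

Δh ≈ 340 mm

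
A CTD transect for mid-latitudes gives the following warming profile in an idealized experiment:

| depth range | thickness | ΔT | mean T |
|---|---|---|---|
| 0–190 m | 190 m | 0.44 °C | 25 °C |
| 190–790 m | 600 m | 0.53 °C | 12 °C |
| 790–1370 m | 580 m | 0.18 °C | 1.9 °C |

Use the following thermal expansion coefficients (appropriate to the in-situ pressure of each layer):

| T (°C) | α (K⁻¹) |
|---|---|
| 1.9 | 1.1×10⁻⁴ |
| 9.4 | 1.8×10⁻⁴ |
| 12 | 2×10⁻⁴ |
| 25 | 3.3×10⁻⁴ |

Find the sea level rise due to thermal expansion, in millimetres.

Δh = 103 mm

Layer 1 at 25 °C → α = 3.3×10⁻⁴ K⁻¹
Layer 2 at 12 °C → α = 2×10⁻⁴ K⁻¹
Layer 3 at 1.9 °C → α = 1.1×10⁻⁴ K⁻¹
Layer 1: 0.44 × 190 × 3.3×10⁻⁴ = 0.027588 m
190–790 m: 2×10⁻⁴ × 600 × 0.53 = 0.06360 m
Layer 3: 580 × 0.18 × 1.1×10⁻⁴ = 0.011484 m
Δh = 0.027588 + 0.06360 + 0.011484 = 0.102672 m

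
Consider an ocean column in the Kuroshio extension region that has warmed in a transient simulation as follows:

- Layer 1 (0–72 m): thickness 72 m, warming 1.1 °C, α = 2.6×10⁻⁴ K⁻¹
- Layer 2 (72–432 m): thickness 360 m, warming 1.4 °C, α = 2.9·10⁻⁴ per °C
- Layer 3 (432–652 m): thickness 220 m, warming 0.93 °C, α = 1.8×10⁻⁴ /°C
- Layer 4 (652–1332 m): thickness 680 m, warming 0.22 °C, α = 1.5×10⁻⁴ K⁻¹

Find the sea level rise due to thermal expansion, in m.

1.1 × 72 × 2.6×10⁻⁴ = 0.020592 m
1.4 × 360 × 2.9×10⁻⁴ = 0.14616 m
220 × 1.8×10⁻⁴ × 0.93 = 0.036828 m
680 × 1.5×10⁻⁴ × 0.22 = 0.02244 m
Δh = 0.020592 + 0.14616 + 0.036828 + 0.02244 = 0.22602 m ≈ 0.226 m

0.226 m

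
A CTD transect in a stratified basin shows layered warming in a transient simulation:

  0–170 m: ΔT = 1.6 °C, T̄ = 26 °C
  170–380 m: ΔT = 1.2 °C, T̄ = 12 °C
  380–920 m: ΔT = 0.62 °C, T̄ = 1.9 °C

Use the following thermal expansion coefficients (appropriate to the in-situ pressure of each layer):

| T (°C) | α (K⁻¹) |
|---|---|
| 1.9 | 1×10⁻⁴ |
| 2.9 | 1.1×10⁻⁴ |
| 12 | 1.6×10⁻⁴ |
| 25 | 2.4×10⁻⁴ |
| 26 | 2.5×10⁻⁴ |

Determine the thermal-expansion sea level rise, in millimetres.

Layer 1 at 26 °C → α = 2.5×10⁻⁴ K⁻¹
Layer 2 at 12 °C → α = 1.6×10⁻⁴ K⁻¹
Layer 3 at 1.9 °C → α = 1×10⁻⁴ K⁻¹
2.5×10⁻⁴ × 170 × 1.6 = 0.06800 m
170–380 m: 210 × 1.2 × 1.6×10⁻⁴ = 0.04032 m
Layer 3: 1×10⁻⁴ × 540 × 0.62 = 0.03348 m
Δh = 0.06800 + 0.04032 + 0.03348 = 0.14180 m

142 mm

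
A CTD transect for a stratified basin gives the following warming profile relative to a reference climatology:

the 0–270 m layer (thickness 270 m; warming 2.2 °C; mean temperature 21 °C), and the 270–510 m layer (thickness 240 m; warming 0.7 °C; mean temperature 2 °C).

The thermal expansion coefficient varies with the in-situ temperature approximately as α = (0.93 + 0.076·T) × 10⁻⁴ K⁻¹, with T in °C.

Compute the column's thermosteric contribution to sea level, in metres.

0.168 m

Layer 1: α = (0.93 + 0.076×21)×10⁻⁴ = 2.526×10⁻⁴ K⁻¹
Layer 2: α = (0.93 + 0.076×2)×10⁻⁴ = 1.082×10⁻⁴ K⁻¹
Layer 1: 2.2 × 270 × 2.526×10⁻⁴ = 0.1500444 m
1.082×10⁻⁴ × 0.7 × 240 = 0.0181776 m
Δh = 0.1500444 + 0.0181776 = 0.168222 m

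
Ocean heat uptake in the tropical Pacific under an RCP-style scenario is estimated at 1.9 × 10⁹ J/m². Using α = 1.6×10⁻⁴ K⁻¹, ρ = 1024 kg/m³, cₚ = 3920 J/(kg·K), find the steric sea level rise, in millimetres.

Δh = αQ/(ρcₚ) = 1.6×10⁻⁴ × 1.9×10⁹ / (1024 × 3920) ≈ 0.075733 m

about 75.7 mm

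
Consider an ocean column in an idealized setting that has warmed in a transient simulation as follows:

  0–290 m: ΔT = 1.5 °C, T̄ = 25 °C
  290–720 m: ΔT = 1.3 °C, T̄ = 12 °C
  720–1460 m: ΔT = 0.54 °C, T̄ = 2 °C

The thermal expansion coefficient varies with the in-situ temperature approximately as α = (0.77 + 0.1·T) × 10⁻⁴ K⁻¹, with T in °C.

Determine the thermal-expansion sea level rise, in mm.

Layer 1: α = (0.77 + 0.1×25)×10⁻⁴ = 3.27×10⁻⁴ K⁻¹
Layer 2: α = (0.77 + 0.1×12)×10⁻⁴ = 1.97×10⁻⁴ K⁻¹
Layer 3: α = (0.77 + 0.1×2)×10⁻⁴ = 0.97×10⁻⁴ K⁻¹
Layer 1: 290 × 1.5 × 3.27×10⁻⁴ = 0.142245 m
290–720 m: 1.3 × 1.97×10⁻⁴ × 430 = 0.110123 m
720–1460 m: 0.54 × 740 × 0.97×10⁻⁴ = 0.0387612 m
Δh = 0.142245 + 0.110123 + 0.0387612 = 0.2911292 m ≈ 290 mm

290 mm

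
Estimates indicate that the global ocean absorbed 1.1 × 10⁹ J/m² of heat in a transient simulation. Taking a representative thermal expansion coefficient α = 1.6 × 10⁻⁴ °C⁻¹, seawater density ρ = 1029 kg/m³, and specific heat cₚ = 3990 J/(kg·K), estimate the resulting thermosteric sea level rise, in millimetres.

Δh = 43 mm

Δh = αQ/(ρcₚ) = 1.6×10⁻⁴ × 1.1×10⁹ / (1029 × 3990) ≈ 0.042867 m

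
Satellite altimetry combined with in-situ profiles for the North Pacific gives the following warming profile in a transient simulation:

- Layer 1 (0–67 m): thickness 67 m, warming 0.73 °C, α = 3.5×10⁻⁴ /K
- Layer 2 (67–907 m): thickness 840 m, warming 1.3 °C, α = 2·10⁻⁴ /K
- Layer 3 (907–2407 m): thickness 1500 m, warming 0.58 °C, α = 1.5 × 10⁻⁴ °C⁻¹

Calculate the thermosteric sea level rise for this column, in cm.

Δh = 37 cm

Layer 1: 67 × 0.73 × 3.5×10⁻⁴ = 0.0171185 m
Layer 2: 840 × 1.3 × 2×10⁻⁴ = 0.21840 m
1.5×10⁻⁴ × 0.58 × 1500 = 0.13050 m
Δh = 0.0171185 + 0.21840 + 0.13050 = 0.3660185 m ≈ 37 cm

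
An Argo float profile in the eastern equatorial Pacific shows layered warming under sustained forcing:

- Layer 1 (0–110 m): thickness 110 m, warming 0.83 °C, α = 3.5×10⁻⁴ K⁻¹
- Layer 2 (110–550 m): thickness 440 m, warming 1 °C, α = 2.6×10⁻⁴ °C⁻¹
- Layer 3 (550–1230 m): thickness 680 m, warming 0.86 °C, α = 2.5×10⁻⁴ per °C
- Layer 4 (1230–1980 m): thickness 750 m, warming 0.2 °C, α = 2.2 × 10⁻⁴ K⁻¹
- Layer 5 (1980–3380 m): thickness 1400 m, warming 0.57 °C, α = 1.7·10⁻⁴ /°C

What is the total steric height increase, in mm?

Layer 1: 110 × 3.5×10⁻⁴ × 0.83 = 0.031955 m
110–550 m: 440 × 1 × 2.6×10⁻⁴ = 0.11440 m
550–1230 m: 680 × 2.5×10⁻⁴ × 0.86 = 0.14620 m
Layer 4: 0.2 × 750 × 2.2×10⁻⁴ = 0.03300 m
1.7×10⁻⁴ × 0.57 × 1400 = 0.13566 m
Δh = 0.031955 + 0.11440 + 0.14620 + 0.03300 + 0.13566 = 0.461215 m ≈ 461 mm

461 mm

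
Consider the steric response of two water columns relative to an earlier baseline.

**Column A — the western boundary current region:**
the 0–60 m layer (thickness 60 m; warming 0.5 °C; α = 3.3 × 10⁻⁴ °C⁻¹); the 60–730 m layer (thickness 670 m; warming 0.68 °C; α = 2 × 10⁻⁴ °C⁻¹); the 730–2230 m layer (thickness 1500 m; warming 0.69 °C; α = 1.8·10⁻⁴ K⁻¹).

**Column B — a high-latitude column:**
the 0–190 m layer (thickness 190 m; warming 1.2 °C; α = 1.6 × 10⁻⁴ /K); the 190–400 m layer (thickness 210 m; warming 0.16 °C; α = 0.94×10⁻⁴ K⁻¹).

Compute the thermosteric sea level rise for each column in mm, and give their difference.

A Layer 1: 0.5 × 3.3×10⁻⁴ × 60 = 0.00990 m
A 670 × 0.68 × 2×10⁻⁴ = 0.09112 m
A 0.69 × 1.8×10⁻⁴ × 1500 = 0.18630 m
A total: 0.28732 m
B Layer 1: 1.6×10⁻⁴ × 1.2 × 190 = 0.03648 m
B 190–400 m: 0.16 × 0.94×10⁻⁴ × 210 = 0.0031584 m
B total: 0.0396384 m
Difference: 0.28732 − 0.0396384 = 0.2476816 m

Δh_A ≈ 287 mm, Δh_B ≈ 39.6 mm; difference ≈ 248 mm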